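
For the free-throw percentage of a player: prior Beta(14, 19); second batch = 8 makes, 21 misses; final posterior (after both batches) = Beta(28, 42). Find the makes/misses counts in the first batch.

Because Beta–binomial updating is additive in the counts, the combined data contributed (α_post−α_prior, β_post−β_prior) successes and failures.
Total across both batches: 28−14=14 makes, 42−19=23 misses.
Subtract the second batch: 14−8=6 makes and 23−21=2 misses.

6 makes and 2 misses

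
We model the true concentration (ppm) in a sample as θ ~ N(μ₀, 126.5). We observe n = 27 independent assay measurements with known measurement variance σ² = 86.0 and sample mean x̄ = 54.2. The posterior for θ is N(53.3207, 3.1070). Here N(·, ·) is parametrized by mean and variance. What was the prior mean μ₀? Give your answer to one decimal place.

With known observation variance, the Normal–Normal posterior has precision τ_n = τ₀ + n/σ² and mean μ_n = (τ₀μ₀ + (n/σ²)x̄)/τ_n.
Here τ₀ = 1/126.5 = 0.007905 and τ_data = 27/86.0 = 0.313953, so τ_n = 0.321858.
Rearranging for μ₀: μ₀ = (μ_n·τ_n − τ_data·x̄)/τ₀ = (53.3207·0.321858 − 0.313953·54.2) / 0.007905 = 0.145441/0.007905 ≈ 18.4.

μ₀ = 18.4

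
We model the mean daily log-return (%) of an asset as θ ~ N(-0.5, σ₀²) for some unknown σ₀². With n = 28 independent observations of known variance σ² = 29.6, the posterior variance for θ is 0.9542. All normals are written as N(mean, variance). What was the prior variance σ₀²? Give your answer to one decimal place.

σ₀² = 9.8

For the Normal–Normal model with known σ², precisions add: τ_n = τ₀ + n/σ².
So 1/σ₀² = 1/0.9542 − 28/29.6 = 1.047998 − 0.945946 = 0.102052.
Hence σ₀² = 1/0.102052 ≈ 9.8.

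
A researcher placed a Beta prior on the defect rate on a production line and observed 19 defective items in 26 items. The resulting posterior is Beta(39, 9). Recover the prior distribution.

Beta(20, 2)

Beta is conjugate to the binomial likelihood: posterior = Beta(a+s, b+f).
So a = 39 − 19 = 20 and b = 9 − 7 = 2.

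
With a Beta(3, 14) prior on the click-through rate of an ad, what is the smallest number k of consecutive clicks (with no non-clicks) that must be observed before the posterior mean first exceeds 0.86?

k = 84

After k clicks and 0 non-clicks the posterior is Beta(3+k, 14), with mean (3+k)/(3+14+k).
Set (3+k)/(17+k) > 0.86 and solve: k > (0.86·17 − 3)/(1 − 0.86) = 83.000.
The smallest integer exceeding 83.000 is 84, and checking k=84: (87)/(101) = 0.8614 > 0.86.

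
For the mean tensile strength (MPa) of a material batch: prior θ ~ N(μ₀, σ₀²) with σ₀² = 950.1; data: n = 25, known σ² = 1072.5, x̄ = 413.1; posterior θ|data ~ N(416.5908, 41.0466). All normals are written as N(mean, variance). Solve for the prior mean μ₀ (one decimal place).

With known observation variance, the Normal–Normal posterior has precision τ_n = τ₀ + n/σ² and mean μ_n = (τ₀μ₀ + (n/σ²)x̄)/τ_n.
Here τ₀ = 1/950.1 = 0.001053 and τ_data = 25/1072.5 = 0.023310, so τ_n = 0.024363.
Rearranging for μ₀: μ₀ = (μ_n·τ_n − τ_data·x̄)/τ₀ = (416.5908·0.024363 − 0.023310·413.1) / 0.001053 = 0.520041/0.001053 ≈ 493.9.

μ₀ = 493.9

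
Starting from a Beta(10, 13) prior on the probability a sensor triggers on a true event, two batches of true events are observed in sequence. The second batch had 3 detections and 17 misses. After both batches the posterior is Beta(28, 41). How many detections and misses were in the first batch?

15 detections and 11 misses

Sequential conjugate updates are equivalent to a single update on the pooled data, so total successes = posterior α − prior α and total failures = posterior β − prior β.
Total across both batches: 28−10=18 detections, 41−13=28 misses.
Subtract the second batch: 18−3=15 detections and 28−17=11 misses.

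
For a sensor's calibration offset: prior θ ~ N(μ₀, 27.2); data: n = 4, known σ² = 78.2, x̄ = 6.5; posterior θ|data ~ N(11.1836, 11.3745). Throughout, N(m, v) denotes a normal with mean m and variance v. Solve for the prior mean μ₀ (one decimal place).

With known observation variance, the Normal–Normal posterior has precision τ_n = τ₀ + n/σ² and mean μ_n = (τ₀μ₀ + (n/σ²)x̄)/τ_n.
Here τ₀ = 1/27.2 = 0.036765 and τ_data = 4/78.2 = 0.051151, so τ_n = 0.087916.
Rearranging for μ₀: μ₀ = (μ_n·τ_n − τ_data·x̄)/τ₀ = (11.1836·0.087916 − 0.051151·6.5) / 0.036765 = 0.650736/0.036765 ≈ 17.7.

μ₀ = 17.7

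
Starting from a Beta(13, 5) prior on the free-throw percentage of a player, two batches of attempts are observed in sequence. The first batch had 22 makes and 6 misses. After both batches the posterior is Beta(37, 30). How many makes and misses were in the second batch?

2 makes and 19 misses

Sequential conjugate updates are equivalent to a single update on the pooled data, so total successes = posterior α − prior α and total failures = posterior β − prior β.
Total across both batches: 37−13=24 makes, 30−5=25 misses.
Subtract the first batch: 24−22=2 makes and 25−6=19 misses.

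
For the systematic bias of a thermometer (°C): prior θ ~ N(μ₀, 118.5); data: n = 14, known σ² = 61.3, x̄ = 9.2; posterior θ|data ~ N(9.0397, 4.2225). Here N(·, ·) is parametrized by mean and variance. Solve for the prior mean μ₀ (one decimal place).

The posterior mean is a precision-weighted average: μ_n = (τ₀μ₀ + τ_data·x̄)/(τ₀+τ_data), with τ₀=1/σ₀² and τ_data=n/σ².
Here τ₀ = 1/118.5 = 0.008439 and τ_data = 14/61.3 = 0.228385, so τ_n = 0.236824.
Rearranging for μ₀: μ₀ = (μ_n·τ_n − τ_data·x̄)/τ₀ = (9.0397·0.236824 − 0.228385·9.2) / 0.008439 = 0.039676/0.008439 ≈ 4.7.

μ₀ = 4.7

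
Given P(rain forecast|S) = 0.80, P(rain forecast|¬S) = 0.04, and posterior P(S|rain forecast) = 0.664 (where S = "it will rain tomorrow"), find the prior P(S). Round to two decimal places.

P(S) = 0.09

In odds form, posterior odds = prior odds × likelihood ratio, so prior odds = posterior odds ÷ LR.
Posterior odds = 0.664/(1−0.664) = 1.9762. LR = 0.80/0.04 = 20.0000.
Prior odds = 1.9762/20.0000 = 0.0988, so P(S) = 0.0988/(1+0.0988) ≈ 0.09.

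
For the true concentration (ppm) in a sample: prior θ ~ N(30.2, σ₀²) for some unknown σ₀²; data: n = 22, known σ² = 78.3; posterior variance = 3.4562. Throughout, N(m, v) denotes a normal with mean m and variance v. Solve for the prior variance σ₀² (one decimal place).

Posterior precision equals prior precision plus data precision: 1/σ_n² = 1/σ₀² + n/σ².
So 1/σ₀² = 1/3.4562 − 22/78.3 = 0.289335 − 0.280971 = 0.008364.
Hence σ₀² = 1/0.008364 ≈ 119.6.

σ₀² = 119.6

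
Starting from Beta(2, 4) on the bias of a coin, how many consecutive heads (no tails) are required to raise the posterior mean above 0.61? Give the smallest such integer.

After k heads and 0 tails the posterior is Beta(2+k, 4), with mean (2+k)/(2+4+k).
Set (2+k)/(6+k) > 0.61 and solve: k > (0.61·6 − 2)/(1 − 0.61) = 4.256.
The smallest integer exceeding 4.256 is 5, and checking k=5: (7)/(11) = 0.6364 > 0.61.

k = 5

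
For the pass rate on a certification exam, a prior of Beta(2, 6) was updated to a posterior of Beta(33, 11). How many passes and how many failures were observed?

31 passes and 5 failures

A Beta(a, b) prior with s successes and f failures in binomial data gives a Beta(a+s, b+f) posterior.
Match parameters: s=33−2=31, f=11−6=5.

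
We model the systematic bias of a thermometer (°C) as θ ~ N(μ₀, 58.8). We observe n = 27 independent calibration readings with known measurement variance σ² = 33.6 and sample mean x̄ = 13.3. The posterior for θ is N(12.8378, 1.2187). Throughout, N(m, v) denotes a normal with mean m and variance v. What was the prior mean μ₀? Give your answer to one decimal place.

μ₀ = -9.0

The posterior mean is a precision-weighted average: μ_n = (τ₀μ₀ + τ_data·x̄)/(τ₀+τ_data), with τ₀=1/σ₀² and τ_data=n/σ².
Here τ₀ = 1/58.8 = 0.017007 and τ_data = 27/33.6 = 0.803571, so τ_n = 0.820578.
Rearranging for μ₀: μ₀ = (μ_n·τ_n − τ_data·x̄)/τ₀ = (12.8378·0.820578 − 0.803571·13.3) / 0.017007 = -0.153078/0.017007 ≈ -9.0.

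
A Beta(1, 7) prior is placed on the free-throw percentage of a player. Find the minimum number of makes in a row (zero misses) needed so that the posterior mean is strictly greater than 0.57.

After k makes and 0 misses the posterior is Beta(1+k, 7), with mean (1+k)/(1+7+k).
Set (1+k)/(8+k) > 0.57 and solve: k > (0.57·8 − 1)/(1 − 0.57) = 8.279.
The smallest integer exceeding 8.279 is 9.

k = 9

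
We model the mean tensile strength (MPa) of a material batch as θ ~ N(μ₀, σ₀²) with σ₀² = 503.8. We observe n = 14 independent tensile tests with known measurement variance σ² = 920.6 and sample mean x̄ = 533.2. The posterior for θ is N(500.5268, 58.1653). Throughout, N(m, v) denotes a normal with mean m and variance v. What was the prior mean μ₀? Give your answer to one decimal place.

The posterior mean is a precision-weighted average: μ_n = (τ₀μ₀ + τ_data·x̄)/(τ₀+τ_data), with τ₀=1/σ₀² and τ_data=n/σ².
Here τ₀ = 1/503.8 = 0.001985 and τ_data = 14/920.6 = 0.015207, so τ_n = 0.017192.
Rearranging for μ₀: μ₀ = (μ_n·τ_n − τ_data·x̄)/τ₀ = (500.5268·0.017192 − 0.015207·533.2) / 0.001985 = 0.496684/0.001985 ≈ 250.2.

μ₀ = 250.2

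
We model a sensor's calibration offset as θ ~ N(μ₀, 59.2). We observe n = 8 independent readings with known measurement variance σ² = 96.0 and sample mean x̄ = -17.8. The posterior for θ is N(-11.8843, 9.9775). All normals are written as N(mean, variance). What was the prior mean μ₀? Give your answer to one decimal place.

μ₀ = 17.3

The posterior mean is a precision-weighted average: μ_n = (τ₀μ₀ + τ_data·x̄)/(τ₀+τ_data), with τ₀=1/σ₀² and τ_data=n/σ².
Here τ₀ = 1/59.2 = 0.016892 and τ_data = 8/96.0 = 0.083333, so τ_n = 0.100225.
Rearranging for μ₀: μ₀ = (μ_n·τ_n − τ_data·x̄)/τ₀ = (-11.8843·0.100225 − 0.083333·-17.8) / 0.016892 = 0.292223/0.016892 ≈ 17.3.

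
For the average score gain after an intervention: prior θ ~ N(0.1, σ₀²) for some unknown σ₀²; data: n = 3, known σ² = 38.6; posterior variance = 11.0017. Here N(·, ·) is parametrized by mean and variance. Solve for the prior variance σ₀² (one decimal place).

For the Normal–Normal model with known σ², precisions add: τ_n = τ₀ + n/σ².
So 1/σ₀² = 1/11.0017 − 3/38.6 = 0.090895 − 0.077720 = 0.013175.
Hence σ₀² = 1/0.013175 ≈ 75.9.

σ₀² = 75.9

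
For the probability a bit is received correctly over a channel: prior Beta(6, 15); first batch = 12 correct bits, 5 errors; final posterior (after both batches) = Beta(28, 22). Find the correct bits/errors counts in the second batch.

10 correct bits and 2 errors

Because Beta–binomial updating is additive in the counts, the combined data contributed (α_post−α_prior, β_post−β_prior) successes and failures.
Total across both batches: 28−6=22 correct bits, 22−15=7 errors.
Subtract the first batch: 22−12=10 correct bits and 7−5=2 errors.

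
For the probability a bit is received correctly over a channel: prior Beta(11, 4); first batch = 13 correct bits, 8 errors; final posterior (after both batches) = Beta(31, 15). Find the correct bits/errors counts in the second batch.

Because Beta–binomial updating is additive in the counts, the combined data contributed (α_post−α_prior, β_post−β_prior) successes and failures.
Total across both batches: 31−11=20 correct bits, 15−4=11 errors.
Subtract the first batch: 20−13=7 correct bits and 11−8=3 errors.

7 correct bits and 3 errors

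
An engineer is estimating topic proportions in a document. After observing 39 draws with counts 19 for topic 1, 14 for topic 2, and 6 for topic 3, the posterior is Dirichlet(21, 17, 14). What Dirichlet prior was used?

Dirichlet(2, 3, 8)

For a Dirichlet(α) prior with multinomial counts c, the posterior is Dirichlet(α + c) componentwise.
Subtract each count from the matching posterior parameter: 21−19=2, 17−14=3, 14−6=8.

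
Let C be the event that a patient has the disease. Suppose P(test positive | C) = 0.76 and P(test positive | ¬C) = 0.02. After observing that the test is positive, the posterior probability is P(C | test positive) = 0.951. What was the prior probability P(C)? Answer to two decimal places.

P(C) = 0.34

Bayes' rule in odds form gives O(C|E) = O(C)·[P(E|C)/P(E|¬C)], hence O(C) = O(C|E)/LR.
Posterior odds = 0.951/(1−0.951) = 19.4082. LR = 0.76/0.02 = 38.0000.
Prior odds = 19.4082/38.0000 = 0.5107, so P(C) = 0.5107/(1+0.5107) ≈ 0.34.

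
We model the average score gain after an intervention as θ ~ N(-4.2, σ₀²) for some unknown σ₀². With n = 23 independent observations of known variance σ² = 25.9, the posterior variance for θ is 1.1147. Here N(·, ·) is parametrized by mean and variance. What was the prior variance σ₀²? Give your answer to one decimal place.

σ₀² = 110.2

For the Normal–Normal model with known σ², precisions add: τ_n = τ₀ + n/σ².
So 1/σ₀² = 1/1.1147 − 23/25.9 = 0.897102 − 0.888031 = 0.009071.
Hence σ₀² = 1/0.009071 ≈ 110.2.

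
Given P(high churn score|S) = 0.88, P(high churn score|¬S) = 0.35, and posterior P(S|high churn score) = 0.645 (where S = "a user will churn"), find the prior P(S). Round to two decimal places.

Bayes' rule in odds form gives O(S|E) = O(S)·[P(E|S)/P(E|¬S)], hence O(S) = O(S|E)/LR.
Posterior odds = 0.645/(1−0.645) = 1.8169. LR = 0.88/0.35 = 2.5143.
Prior odds = 1.8169/2.5143 = 0.7226, so P(S) = 0.7226/(1+0.7226) ≈ 0.42.

P(S) = 0.42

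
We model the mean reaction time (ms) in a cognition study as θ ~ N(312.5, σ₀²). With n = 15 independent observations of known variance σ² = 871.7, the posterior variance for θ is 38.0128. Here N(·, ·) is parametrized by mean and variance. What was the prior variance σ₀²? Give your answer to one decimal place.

σ₀² = 109.9

For the Normal–Normal model with known σ², precisions add: τ_n = τ₀ + n/σ².
So 1/σ₀² = 1/38.0128 − 15/871.7 = 0.026307 − 0.017208 = 0.009099.
Hence σ₀² = 1/0.009099 ≈ 109.9.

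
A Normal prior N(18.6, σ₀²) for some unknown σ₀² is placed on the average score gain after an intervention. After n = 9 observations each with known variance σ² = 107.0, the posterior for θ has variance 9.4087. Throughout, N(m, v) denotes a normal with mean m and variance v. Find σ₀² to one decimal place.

σ₀² = 45.1

Posterior precision equals prior precision plus data precision: 1/σ_n² = 1/σ₀² + n/σ².
So 1/σ₀² = 1/9.4087 − 9/107.0 = 0.106285 − 0.084112 = 0.022173.
Hence σ₀² = 1/0.022173 ≈ 45.1.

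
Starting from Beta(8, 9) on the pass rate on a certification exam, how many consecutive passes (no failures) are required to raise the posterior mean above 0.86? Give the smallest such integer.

k = 48

After k passes and 0 failures the posterior is Beta(8+k, 9), with mean (8+k)/(8+9+k).
Set (8+k)/(17+k) > 0.86 and solve: k > (0.86·17 − 8)/(1 − 0.86) = 47.286.
The smallest integer exceeding 47.286 is 48, and checking k=48: (56)/(65) = 0.8615 > 0.86.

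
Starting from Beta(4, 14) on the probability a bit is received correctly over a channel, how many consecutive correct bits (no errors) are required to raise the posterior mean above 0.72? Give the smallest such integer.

After k correct bits and 0 errors the posterior is Beta(4+k, 14), with mean (4+k)/(4+14+k).
Set (4+k)/(18+k) > 0.72 and solve: k > (0.72·18 − 4)/(1 − 0.72) = 32.000.
The smallest integer exceeding 32.000 is 33.

k = 33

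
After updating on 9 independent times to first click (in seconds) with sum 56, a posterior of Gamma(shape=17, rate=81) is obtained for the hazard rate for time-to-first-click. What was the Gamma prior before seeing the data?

For an exponential likelihood with a Gamma(α, β) prior on the rate, n observations with total T give posterior Gamma(α+n, β+T).
So α = 17 − 9 = 8 and β = 81 − 56 = 25.

Gamma(shape=8, rate=25)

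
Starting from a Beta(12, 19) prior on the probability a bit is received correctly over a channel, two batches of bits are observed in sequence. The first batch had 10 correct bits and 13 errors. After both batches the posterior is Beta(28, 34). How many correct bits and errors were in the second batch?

6 correct bits and 2 errors

Because Beta–binomial updating is additive in the counts, the combined data contributed (α_post−α_prior, β_post−β_prior) successes and failures.
Total across both batches: 28−12=16 correct bits, 34−19=15 errors.
Subtract the first batch: 16−10=6 correct bits and 15−13=2 errors.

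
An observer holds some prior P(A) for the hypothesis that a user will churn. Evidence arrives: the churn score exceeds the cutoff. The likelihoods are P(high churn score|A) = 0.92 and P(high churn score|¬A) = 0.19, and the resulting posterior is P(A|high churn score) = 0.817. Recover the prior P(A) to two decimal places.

Bayes' rule in odds form gives O(A|E) = O(A)·[P(E|A)/P(E|¬A)], hence O(A) = O(A|E)/LR.
Posterior odds = 0.817/(1−0.817) = 4.4645. LR = 0.92/0.19 = 4.8421.
Prior odds = 4.4645/4.8421 = 0.9220, so P(A) = 0.9220/(1+0.9220) ≈ 0.48.

P(A) = 0.48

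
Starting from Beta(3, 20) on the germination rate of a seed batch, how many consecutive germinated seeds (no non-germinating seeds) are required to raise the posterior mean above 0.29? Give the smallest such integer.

k = 6

After k germinated seeds and 0 non-germinating seeds the posterior is Beta(3+k, 20), with mean (3+k)/(3+20+k).
Set (3+k)/(23+k) > 0.29 and solve: k > (0.29·23 − 3)/(1 − 0.29) = 5.169.
The smallest integer exceeding 5.169 is 6, and checking k=6: (9)/(29) = 0.3103 > 0.29.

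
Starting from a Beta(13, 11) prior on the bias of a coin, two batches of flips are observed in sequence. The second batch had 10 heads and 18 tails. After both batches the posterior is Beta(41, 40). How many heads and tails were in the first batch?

18 heads and 11 tails

Because Beta–binomial updating is additive in the counts, the combined data contributed (α_post−α_prior, β_post−β_prior) successes and failures.
Total across both batches: 41−13=28 heads, 40−11=29 tails.
Subtract the second batch: 28−10=18 heads and 29−18=11 tails.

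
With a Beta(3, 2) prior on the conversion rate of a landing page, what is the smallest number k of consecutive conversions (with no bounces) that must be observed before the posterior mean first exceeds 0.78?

k = 5

After k conversions and 0 bounces the posterior is Beta(3+k, 2), with mean (3+k)/(3+2+k).
Set (3+k)/(5+k) > 0.78 and solve: k > (0.78·5 − 3)/(1 − 0.78) = 4.091.
The smallest integer exceeding 4.091 is 5, and checking k=5: (8)/(10) = 0.8000 > 0.78.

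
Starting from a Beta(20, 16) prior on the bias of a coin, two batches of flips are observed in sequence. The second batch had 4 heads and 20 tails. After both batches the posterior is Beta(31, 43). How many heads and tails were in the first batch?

Because Beta–binomial updating is additive in the counts, the combined data contributed (α_post−α_prior, β_post−β_prior) successes and failures.
Total across both batches: 31−20=11 heads, 43−16=27 tails.
Subtract the second batch: 11−4=7 heads and 27−20=7 tails.

7 heads and 7 tails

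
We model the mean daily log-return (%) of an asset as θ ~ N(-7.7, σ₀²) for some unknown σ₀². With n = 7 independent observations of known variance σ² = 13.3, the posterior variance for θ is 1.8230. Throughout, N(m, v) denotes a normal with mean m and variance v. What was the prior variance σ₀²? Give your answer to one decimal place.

For the Normal–Normal model with known σ², precisions add: τ_n = τ₀ + n/σ².
So 1/σ₀² = 1/1.8230 − 7/13.3 = 0.548546 − 0.526316 = 0.022230.
Hence σ₀² = 1/0.022230 ≈ 45.0.

σ₀² = 45.0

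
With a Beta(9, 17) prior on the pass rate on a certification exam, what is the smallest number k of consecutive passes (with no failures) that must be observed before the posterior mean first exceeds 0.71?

k = 33

After k passes and 0 failures the posterior is Beta(9+k, 17), with mean (9+k)/(9+17+k).
Set (9+k)/(26+k) > 0.71 and solve: k > (0.71·26 − 9)/(1 − 0.71) = 32.621.
The smallest integer exceeding 32.621 is 33, and checking k=33: (42)/(59) = 0.7119 > 0.71.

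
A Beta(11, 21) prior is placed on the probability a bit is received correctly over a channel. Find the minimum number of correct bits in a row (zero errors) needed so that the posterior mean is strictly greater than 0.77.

k = 60

After k correct bits and 0 errors the posterior is Beta(11+k, 21), with mean (11+k)/(11+21+k).
Set (11+k)/(32+k) > 0.77 and solve: k > (0.77·32 − 11)/(1 − 0.77) = 59.304.
The smallest integer exceeding 59.304 is 60.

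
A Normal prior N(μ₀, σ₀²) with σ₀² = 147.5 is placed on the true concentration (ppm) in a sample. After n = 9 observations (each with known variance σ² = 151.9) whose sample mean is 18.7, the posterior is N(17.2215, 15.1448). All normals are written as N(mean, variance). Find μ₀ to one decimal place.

μ₀ = 4.3

With known observation variance, the Normal–Normal posterior has precision τ_n = τ₀ + n/σ² and mean μ_n = (τ₀μ₀ + (n/σ²)x̄)/τ_n.
Here τ₀ = 1/147.5 = 0.006780 and τ_data = 9/151.9 = 0.059250, so τ_n = 0.066030.
Rearranging for μ₀: μ₀ = (μ_n·τ_n − τ_data·x̄)/τ₀ = (17.2215·0.066030 − 0.059250·18.7) / 0.006780 = 0.029161/0.006780 ≈ 4.3.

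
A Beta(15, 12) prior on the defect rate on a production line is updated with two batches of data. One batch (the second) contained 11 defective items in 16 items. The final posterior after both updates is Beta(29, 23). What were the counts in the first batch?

Because Beta–binomial updating is additive in the counts, the combined data contributed (α_post−α_prior, β_post−β_prior) successes and failures.
Total across both batches: 29−15=14 defective items, 23−12=11 good items.
Subtract the second batch: 14−11=3 defective items and 11−5=6 good items.

3 defective items and 6 good items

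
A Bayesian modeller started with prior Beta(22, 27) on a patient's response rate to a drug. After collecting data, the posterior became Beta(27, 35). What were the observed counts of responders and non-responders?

5 responders and 8 non-responders

A Beta(a, b) prior with s successes and f failures in binomial data gives a Beta(a+s, b+f) posterior.
Match parameters: s=27−22=5, f=35−27=8.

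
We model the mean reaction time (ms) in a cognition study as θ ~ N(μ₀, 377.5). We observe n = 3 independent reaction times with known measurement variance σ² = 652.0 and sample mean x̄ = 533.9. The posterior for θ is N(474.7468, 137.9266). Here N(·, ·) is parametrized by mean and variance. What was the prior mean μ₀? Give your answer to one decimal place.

μ₀ = 372.0

The posterior mean is a precision-weighted average: μ_n = (τ₀μ₀ + τ_data·x̄)/(τ₀+τ_data), with τ₀=1/σ₀² and τ_data=n/σ².
Here τ₀ = 1/377.5 = 0.002649 and τ_data = 3/652.0 = 0.004601, so τ_n = 0.007250.
Rearranging for μ₀: μ₀ = (μ_n·τ_n − τ_data·x̄)/τ₀ = (474.7468·0.007250 − 0.004601·533.9) / 0.002649 = 0.985440/0.002649 ≈ 372.0.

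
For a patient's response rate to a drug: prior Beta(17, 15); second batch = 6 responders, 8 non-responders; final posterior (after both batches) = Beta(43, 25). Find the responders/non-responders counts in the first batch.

Sequential conjugate updates are equivalent to a single update on the pooled data, so total successes = posterior α − prior α and total failures = posterior β − prior β.
Total across both batches: 43−17=26 responders, 25−15=10 non-responders.
Subtract the second batch: 26−6=20 responders and 10−8=2 non-responders.

20 responders and 2 non-responders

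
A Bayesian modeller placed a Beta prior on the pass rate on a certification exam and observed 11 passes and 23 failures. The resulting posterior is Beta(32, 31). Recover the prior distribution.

Beta(21, 8)

Beta is conjugate to the binomial likelihood: posterior = Beta(α+s, β+f).
So α = 32 − 11 = 21 and β = 31 − 23 = 8.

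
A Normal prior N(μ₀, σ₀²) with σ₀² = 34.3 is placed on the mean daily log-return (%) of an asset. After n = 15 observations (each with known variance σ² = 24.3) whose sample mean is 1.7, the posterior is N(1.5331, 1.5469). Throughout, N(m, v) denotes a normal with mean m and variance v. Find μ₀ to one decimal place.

μ₀ = -2.0

With known observation variance, the Normal–Normal posterior has precision τ_n = τ₀ + n/σ² and mean μ_n = (τ₀μ₀ + (n/σ²)x̄)/τ_n.
Here τ₀ = 1/34.3 = 0.029155 and τ_data = 15/24.3 = 0.617284, so τ_n = 0.646439.
Rearranging for μ₀: μ₀ = (μ_n·τ_n − τ_data·x̄)/τ₀ = (1.5331·0.646439 − 0.617284·1.7) / 0.029155 = -0.058327/0.029155 ≈ -2.0.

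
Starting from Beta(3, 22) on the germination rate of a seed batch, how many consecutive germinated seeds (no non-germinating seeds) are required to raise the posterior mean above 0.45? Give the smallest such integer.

After k germinated seeds and 0 non-germinating seeds the posterior is Beta(3+k, 22), with mean (3+k)/(3+22+k).
Set (3+k)/(25+k) > 0.45 and solve: k > (0.45·25 − 3)/(1 − 0.45) = 15.000.
The smallest integer exceeding 15.000 is 16.

k = 16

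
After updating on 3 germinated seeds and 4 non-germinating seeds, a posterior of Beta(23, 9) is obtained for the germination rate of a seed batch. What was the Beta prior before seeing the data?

Beta(20, 5)

A Beta(a, b) prior with s successes and f failures in binomial data gives a Beta(a+s, b+f) posterior.
Subtract the data counts: 23−3=20, 9−4=5.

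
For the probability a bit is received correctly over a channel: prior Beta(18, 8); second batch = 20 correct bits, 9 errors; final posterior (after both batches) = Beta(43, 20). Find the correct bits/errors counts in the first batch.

Sequential conjugate updates are equivalent to a single update on the pooled data, so total successes = posterior α − prior α and total failures = posterior β − prior β.
Total across both batches: 43−18=25 correct bits, 20−8=12 errors.
Subtract the second batch: 25−20=5 correct bits and 12−9=3 errors.

5 correct bits and 3 errors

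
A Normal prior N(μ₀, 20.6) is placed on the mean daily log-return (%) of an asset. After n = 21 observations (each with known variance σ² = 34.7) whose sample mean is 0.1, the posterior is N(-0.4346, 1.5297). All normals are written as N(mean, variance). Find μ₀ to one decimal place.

The posterior mean is a precision-weighted average: μ_n = (τ₀μ₀ + τ_data·x̄)/(τ₀+τ_data), with τ₀=1/σ₀² and τ_data=n/σ².
Here τ₀ = 1/20.6 = 0.048544 and τ_data = 21/34.7 = 0.605187, so τ_n = 0.653731.
Rearranging for μ₀: μ₀ = (μ_n·τ_n − τ_data·x̄)/τ₀ = (-0.4346·0.653731 − 0.605187·0.1) / 0.048544 = -0.344630/0.048544 ≈ -7.1.

μ₀ = -7.1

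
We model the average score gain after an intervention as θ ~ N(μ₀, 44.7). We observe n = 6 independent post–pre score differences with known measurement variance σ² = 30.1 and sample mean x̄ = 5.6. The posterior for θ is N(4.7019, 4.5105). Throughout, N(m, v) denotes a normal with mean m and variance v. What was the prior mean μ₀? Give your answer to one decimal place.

μ₀ = -3.3

With known observation variance, the Normal–Normal posterior has precision τ_n = τ₀ + n/σ² and mean μ_n = (τ₀μ₀ + (n/σ²)x̄)/τ_n.
Here τ₀ = 1/44.7 = 0.022371 and τ_data = 6/30.1 = 0.199336, so τ_n = 0.221707.
Rearranging for μ₀: μ₀ = (μ_n·τ_n − τ_data·x̄)/τ₀ = (4.7019·0.221707 − 0.199336·5.6) / 0.022371 = -0.073837/0.022371 ≈ -3.3.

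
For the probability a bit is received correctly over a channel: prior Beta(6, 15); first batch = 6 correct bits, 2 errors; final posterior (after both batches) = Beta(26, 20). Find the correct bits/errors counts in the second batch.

Sequential conjugate updates are equivalent to a single update on the pooled data, so total successes = posterior α − prior α and total failures = posterior β − prior β.
Total across both batches: 26−6=20 correct bits, 20−15=5 errors.
Subtract the first batch: 20−6=14 correct bits and 5−2=3 errors.

14 correct bits and 3 errors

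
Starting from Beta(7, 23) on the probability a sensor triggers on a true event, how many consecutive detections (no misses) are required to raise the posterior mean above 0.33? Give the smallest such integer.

After k detections and 0 misses the posterior is Beta(7+k, 23), with mean (7+k)/(7+23+k).
Set (7+k)/(30+k) > 0.33 and solve: k > (0.33·30 − 7)/(1 − 0.33) = 4.328.
The smallest integer exceeding 4.328 is 5.

k = 5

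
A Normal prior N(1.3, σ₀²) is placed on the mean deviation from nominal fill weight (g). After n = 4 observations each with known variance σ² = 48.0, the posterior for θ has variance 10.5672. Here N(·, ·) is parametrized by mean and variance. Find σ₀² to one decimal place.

Posterior precision equals prior precision plus data precision: 1/σ_n² = 1/σ₀² + n/σ².
So 1/σ₀² = 1/10.5672 − 4/48.0 = 0.094632 − 0.083333 = 0.011299.
Hence σ₀² = 1/0.011299 ≈ 88.5.

σ₀² = 88.5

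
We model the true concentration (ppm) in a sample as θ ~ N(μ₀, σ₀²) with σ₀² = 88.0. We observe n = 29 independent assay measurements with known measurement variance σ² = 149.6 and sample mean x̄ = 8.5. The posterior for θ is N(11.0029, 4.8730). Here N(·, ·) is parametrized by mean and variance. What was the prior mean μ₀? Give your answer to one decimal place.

With known observation variance, the Normal–Normal posterior has precision τ_n = τ₀ + n/σ² and mean μ_n = (τ₀μ₀ + (n/σ²)x̄)/τ_n.
Here τ₀ = 1/88.0 = 0.011364 and τ_data = 29/149.6 = 0.193850, so τ_n = 0.205214.
Rearranging for μ₀: μ₀ = (μ_n·τ_n − τ_data·x̄)/τ₀ = (11.0029·0.205214 − 0.193850·8.5) / 0.011364 = 0.610224/0.011364 ≈ 53.7.

μ₀ = 53.7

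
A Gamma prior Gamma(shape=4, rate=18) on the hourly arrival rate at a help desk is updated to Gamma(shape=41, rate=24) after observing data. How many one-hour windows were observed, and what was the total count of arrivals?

n = 6 one-hour windows with total 37 arrivals

A Gamma(α, β) prior (rate parametrization) on a Poisson rate with n observations summing to S gives posterior Gamma(α+S, β+n).
Matching: Σxᵢ = 41 − 4 = 37 and n = 24 − 18 = 6.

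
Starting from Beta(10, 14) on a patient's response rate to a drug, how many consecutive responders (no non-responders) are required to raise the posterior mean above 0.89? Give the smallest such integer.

After k responders and 0 non-responders the posterior is Beta(10+k, 14), with mean (10+k)/(10+14+k).
Set (10+k)/(24+k) > 0.89 and solve: k > (0.89·24 − 10)/(1 − 0.89) = 103.273.
The smallest integer exceeding 103.273 is 104.

k = 104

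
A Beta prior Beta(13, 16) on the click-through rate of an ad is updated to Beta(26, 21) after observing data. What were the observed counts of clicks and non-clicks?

Under Beta–binomial conjugacy the posterior parameters are (α+s, β+f).
Match parameters: s=26−13=13, f=21−16=5.

13 clicks and 5 non-clicks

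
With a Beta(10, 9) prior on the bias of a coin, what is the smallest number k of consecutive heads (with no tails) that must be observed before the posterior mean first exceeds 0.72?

After k heads and 0 tails the posterior is Beta(10+k, 9), with mean (10+k)/(10+9+k).
Set (10+k)/(19+k) > 0.72 and solve: k > (0.72·19 − 10)/(1 − 0.72) = 13.143.
The smallest integer exceeding 13.143 is 14, and checking k=14: (24)/(33) = 0.7273 > 0.72.

k = 14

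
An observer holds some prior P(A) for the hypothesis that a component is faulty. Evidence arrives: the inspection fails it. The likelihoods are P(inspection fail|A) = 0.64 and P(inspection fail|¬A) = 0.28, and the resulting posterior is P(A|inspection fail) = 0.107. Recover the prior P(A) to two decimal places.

P(A) = 0.05

Bayes' rule in odds form gives O(A|E) = O(A)·[P(E|A)/P(E|¬A)], hence O(A) = O(A|E)/LR.
Posterior odds = 0.107/(1−0.107) = 0.1198. LR = 0.64/0.28 = 2.2857.
Prior odds = 0.1198/2.2857 = 0.0524, so P(A) = 0.0524/(1+0.0524) ≈ 0.05.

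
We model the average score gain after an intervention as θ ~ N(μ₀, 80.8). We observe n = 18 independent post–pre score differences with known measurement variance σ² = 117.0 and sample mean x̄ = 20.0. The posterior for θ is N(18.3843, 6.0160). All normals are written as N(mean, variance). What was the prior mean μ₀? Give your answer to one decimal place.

The posterior mean is a precision-weighted average: μ_n = (τ₀μ₀ + τ_data·x̄)/(τ₀+τ_data), with τ₀=1/σ₀² and τ_data=n/σ².
Here τ₀ = 1/80.8 = 0.012376 and τ_data = 18/117.0 = 0.153846, so τ_n = 0.166222.
Rearranging for μ₀: μ₀ = (μ_n·τ_n − τ_data·x̄)/τ₀ = (18.3843·0.166222 − 0.153846·20.0) / 0.012376 = -0.021045/0.012376 ≈ -1.7.

μ₀ = -1.7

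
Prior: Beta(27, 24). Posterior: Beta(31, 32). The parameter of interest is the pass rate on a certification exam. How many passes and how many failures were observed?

Beta is conjugate to the binomial likelihood: posterior = Beta(a+s, b+f).
So s = 31 − 27 = 4 and f = 32 − 24 = 8.

4 passes and 8 failures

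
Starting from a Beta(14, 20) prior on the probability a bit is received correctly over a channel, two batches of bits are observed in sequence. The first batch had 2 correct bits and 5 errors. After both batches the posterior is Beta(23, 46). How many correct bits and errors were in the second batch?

Sequential conjugate updates are equivalent to a single update on the pooled data, so total successes = posterior α − prior α and total failures = posterior β − prior β.
Total across both batches: 23−14=9 correct bits, 46−20=26 errors.
Subtract the first batch: 9−2=7 correct bits and 26−5=21 errors.

7 correct bits and 21 errors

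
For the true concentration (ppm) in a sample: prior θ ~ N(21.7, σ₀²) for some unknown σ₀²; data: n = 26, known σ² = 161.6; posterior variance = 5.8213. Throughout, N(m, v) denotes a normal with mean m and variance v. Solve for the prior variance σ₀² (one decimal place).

σ₀² = 91.8

For the Normal–Normal model with known σ², precisions add: τ_n = τ₀ + n/σ².
So 1/σ₀² = 1/5.8213 − 26/161.6 = 0.171783 − 0.160891 = 0.010892.
Hence σ₀² = 1/0.010892 ≈ 91.8.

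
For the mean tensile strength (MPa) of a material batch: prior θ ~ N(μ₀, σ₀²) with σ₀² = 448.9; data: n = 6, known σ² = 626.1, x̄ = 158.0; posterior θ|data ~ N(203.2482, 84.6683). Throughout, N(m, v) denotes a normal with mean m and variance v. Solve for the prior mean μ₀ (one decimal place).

The posterior mean is a precision-weighted average: μ_n = (τ₀μ₀ + τ_data·x̄)/(τ₀+τ_data), with τ₀=1/σ₀² and τ_data=n/σ².
Here τ₀ = 1/448.9 = 0.002228 and τ_data = 6/626.1 = 0.009583, so τ_n = 0.011811.
Rearranging for μ₀: μ₀ = (μ_n·τ_n − τ_data·x̄)/τ₀ = (203.2482·0.011811 − 0.009583·158.0) / 0.002228 = 0.886450/0.002228 ≈ 397.9.

μ₀ = 397.9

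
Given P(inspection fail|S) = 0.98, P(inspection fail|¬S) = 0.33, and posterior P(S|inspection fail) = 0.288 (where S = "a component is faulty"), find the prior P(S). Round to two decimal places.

Bayes' rule in odds form gives O(S|E) = O(S)·[P(E|S)/P(E|¬S)], hence O(S) = O(S|E)/LR.
Posterior odds = 0.288/(1−0.288) = 0.4045. LR = 0.98/0.33 = 2.9697.
Prior odds = 0.4045/2.9697 = 0.1362, so P(S) = 0.1362/(1+0.1362) ≈ 0.12.

P(S) = 0.12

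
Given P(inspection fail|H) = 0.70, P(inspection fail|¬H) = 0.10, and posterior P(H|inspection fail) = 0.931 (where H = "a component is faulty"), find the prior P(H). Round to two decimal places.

Bayes' rule in odds form gives O(H|E) = O(H)·[P(E|H)/P(E|¬H)], hence O(H) = O(H|E)/LR.
Posterior odds = 0.931/(1−0.931) = 13.4928. LR = 0.70/0.10 = 7.0000.
Prior odds = 13.4928/7.0000 = 1.9275, so P(H) = 1.9275/(1+1.9275) ≈ 0.66.

P(H) = 0.66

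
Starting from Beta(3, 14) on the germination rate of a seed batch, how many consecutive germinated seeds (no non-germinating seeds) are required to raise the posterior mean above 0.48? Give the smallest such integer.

k = 10

After k germinated seeds and 0 non-germinating seeds the posterior is Beta(3+k, 14), with mean (3+k)/(3+14+k).
Set (3+k)/(17+k) > 0.48 and solve: k > (0.48·17 − 3)/(1 − 0.48) = 9.923.
The smallest integer exceeding 9.923 is 10, and checking k=10: (13)/(27) = 0.4815 > 0.48.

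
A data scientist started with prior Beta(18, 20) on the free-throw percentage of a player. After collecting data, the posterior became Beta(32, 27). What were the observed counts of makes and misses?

Beta is conjugate to the binomial likelihood: posterior = Beta(a+s, b+f).
So s = 32 − 18 = 14 and f = 27 − 20 = 7.

14 makes and 7 misses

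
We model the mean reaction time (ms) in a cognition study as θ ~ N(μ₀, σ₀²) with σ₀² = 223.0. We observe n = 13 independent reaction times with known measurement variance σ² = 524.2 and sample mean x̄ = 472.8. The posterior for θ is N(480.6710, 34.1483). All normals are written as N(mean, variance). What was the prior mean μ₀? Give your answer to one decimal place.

With known observation variance, the Normal–Normal posterior has precision τ_n = τ₀ + n/σ² and mean μ_n = (τ₀μ₀ + (n/σ²)x̄)/τ_n.
Here τ₀ = 1/223.0 = 0.004484 and τ_data = 13/524.2 = 0.024800, so τ_n = 0.029284.
Rearranging for μ₀: μ₀ = (μ_n·τ_n − τ_data·x̄)/τ₀ = (480.6710·0.029284 − 0.024800·472.8) / 0.004484 = 2.350530/0.004484 ≈ 524.2.

μ₀ = 524.2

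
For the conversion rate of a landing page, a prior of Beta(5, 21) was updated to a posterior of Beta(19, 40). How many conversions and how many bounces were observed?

Under Beta–binomial conjugacy the posterior parameters are (a+s, b+f).
So s = 19 − 5 = 14 and f = 40 − 21 = 19.

14 conversions and 19 bounces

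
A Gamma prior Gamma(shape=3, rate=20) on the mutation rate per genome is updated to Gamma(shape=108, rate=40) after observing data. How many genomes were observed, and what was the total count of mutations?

Gamma–Poisson conjugacy: posterior shape = α + Σxᵢ, posterior rate = β + n.
Matching: Σxᵢ = 108 − 3 = 105 and n = 40 − 20 = 20.

n = 20 genomes with total 105 mutations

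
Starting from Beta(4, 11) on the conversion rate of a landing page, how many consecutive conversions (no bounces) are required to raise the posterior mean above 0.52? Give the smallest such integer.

k = 8

After k conversions and 0 bounces the posterior is Beta(4+k, 11), with mean (4+k)/(4+11+k).
Set (4+k)/(15+k) > 0.52 and solve: k > (0.52·15 − 4)/(1 − 0.52) = 7.917.
The smallest integer exceeding 7.917 is 8.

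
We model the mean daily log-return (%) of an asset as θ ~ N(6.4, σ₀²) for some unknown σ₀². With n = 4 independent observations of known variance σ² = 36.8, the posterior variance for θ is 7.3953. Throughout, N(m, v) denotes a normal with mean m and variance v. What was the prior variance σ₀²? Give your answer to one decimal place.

σ₀² = 37.7

Posterior precision equals prior precision plus data precision: 1/σ_n² = 1/σ₀² + n/σ².
So 1/σ₀² = 1/7.3953 − 4/36.8 = 0.135221 − 0.108696 = 0.026525.
Hence σ₀² = 1/0.026525 ≈ 37.7.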